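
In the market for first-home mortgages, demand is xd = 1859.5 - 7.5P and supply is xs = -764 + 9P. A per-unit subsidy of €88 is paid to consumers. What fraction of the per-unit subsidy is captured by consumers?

Pre-subsidy: 1859.5 - 7.5P = -764 + 9P gives P* = 159, x* = 667.
With the rebate, buyers effectively pay Pb = Ps − 88, where Ps is the price sellers receive.
Demand in terms of Ps becomes xd = 1859.5 − 7.5(Ps − 88) = 2519.5 - 7.5Ps. Setting this equal to supply: 2519.5 - 7.5Ps = -764 + 9Ps, so Ps = 199.
Buyers pay Pb = 199 − 88 = 111; x' = -764 + 9·199 = 1027.
Buyers' price falls by P* − Pb = 159 − 111 = 48; sellers' price rises by Ps − P* = 199 − 159 = 40.
So consumers capture 48/88 = 6/11 of each unit of subsidy.

Consumer share = 6/11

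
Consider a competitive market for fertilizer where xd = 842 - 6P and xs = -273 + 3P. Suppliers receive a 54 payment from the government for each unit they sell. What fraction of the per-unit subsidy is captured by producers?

Producer share = 2/3

Pre-subsidy: 842 - 6P = -273 + 3P gives P* = 1115/9, x* = 296/3.
With the subsidy, sellers receive Ps = Pb + 54 for each unit, where Pb is the price buyers pay.
Supply in terms of Pb becomes xs = -273 + 3(Pb + 54) = -111 + 3Pb. Setting this equal to demand: 842 - 6Pb = -111 + 3Pb, so Pb = 953/9.
Sellers receive Ps = 953/9 + 54 = 1439/9; x' = 842 − 6·(953/9) = 620/3.
Buyers' price falls by P* − Pb = 1115/9 − 953/9 = 18; sellers' price rises by Ps − P* = 1439/9 − 1115/9 = 36.
So producers capture 36/54 = 2/3 of each unit of subsidy.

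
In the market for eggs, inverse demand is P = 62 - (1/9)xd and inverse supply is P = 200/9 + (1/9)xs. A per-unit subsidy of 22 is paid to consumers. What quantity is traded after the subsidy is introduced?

x' = 278

Pre-subsidy: 62 - (1/9)x = 200/9 + (1/9)x gives x* = 179 and P* = 379/9.
With the rebate, buyers effectively pay Pb = Ps − 22, where Ps is the price sellers receive.
On the curves, Pb = 62 - (1/9)x and Ps = 200/9 + (1/9)x; the wedge Ps − Pb = 22 gives 200/9 + (1/9)x − (62 - (1/9)x) = 22, so x' = 278.
Then Pb = 62 − (1/9)·278 = 280/9 and Ps = 200/9 + (1/9)·278 = 478/9.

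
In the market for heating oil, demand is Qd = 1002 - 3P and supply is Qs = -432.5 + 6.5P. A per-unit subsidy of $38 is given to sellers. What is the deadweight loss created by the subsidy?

Deadweight loss = $1482

Pre-subsidy: 1002 - 3P = -432.5 + 6.5P gives P* = 151, Q* = 549.
With the subsidy, sellers receive Ps = Pb + 38 for each unit, where Pb is the price buyers pay.
Supply in terms of Pb becomes Qs = -432.5 + 6.5(Pb + 38) = -185.5 + 6.5Pb. Setting this equal to demand: 1002 - 3Pb = -185.5 + 6.5Pb, so Pb = 125.
Sellers receive Ps = 125 + 38 = 163; Q' = 1002 − 3·125 = 627.
The subsidy expands output by 627 − 549 = 78 past the efficient level; on those units the gap between marginal cost and willingness to pay runs from 0 up to 38.
DWL = ½ × 38 × 78 = 1482.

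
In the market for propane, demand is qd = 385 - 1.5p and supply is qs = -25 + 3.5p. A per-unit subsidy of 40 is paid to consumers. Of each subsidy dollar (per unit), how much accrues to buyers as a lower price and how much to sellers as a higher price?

Pre-subsidy: 385 - 1.5p = -25 + 3.5p gives p* = 82, q* = 262.
With the rebate, buyers effectively pay pb = ps − 40, where ps is the price sellers receive.
Demand in terms of ps becomes qd = 385 − 1.5(ps − 40) = 445 - 1.5ps. Setting this equal to supply: 445 - 1.5ps = -25 + 3.5ps, so ps = 94.
Buyers pay pb = 94 − 40 = 54; q' = -25 + 3.5·94 = 304.
Buyers' price falls by p* − pb = 82 − 54 = 28; sellers' price rises by ps − p* = 94 − 82 = 12.

Buyers gain 28 per unit; sellers gain 12 per unit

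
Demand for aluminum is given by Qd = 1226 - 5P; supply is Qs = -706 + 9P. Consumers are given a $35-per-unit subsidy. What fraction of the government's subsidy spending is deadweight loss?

DWL / government spending = 225/2594

Pre-subsidy: 1226 - 5P = -706 + 9P gives P* = 138, Q* = 536.
With the rebate, buyers effectively pay Pb = Ps − 35, where Ps is the price sellers receive.
Demand in terms of Ps becomes Qd = 1226 − 5(Ps − 35) = 1401 - 5Ps. Setting this equal to supply: 1401 - 5Ps = -706 + 9Ps, so Ps = 150.5.
Buyers pay Pb = 150.5 − 35 = 115.5; Q' = -706 + 9·150.5 = 648.5.
ΔCS = ½(536 + 648.5)(138 − 115.5) = 13325.625; ΔPS = ½(536 + 648.5)(150.5 − 138) = 7403.125.
Government spending = 35 × 648.5 = 22697.5.
DWL = ½ × 35 × (648.5 − 536) = 1968.75; fraction = 1968.75 / 22697.5 = 225/2594.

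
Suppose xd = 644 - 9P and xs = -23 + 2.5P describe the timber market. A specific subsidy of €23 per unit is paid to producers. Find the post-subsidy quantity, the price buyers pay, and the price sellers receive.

Pre-subsidy: 644 - 9P = -23 + 2.5P gives P* = 58, x* = 122.
With the subsidy, sellers receive Ps = Pb + 23 for each unit, where Pb is the price buyers pay.
Supply in terms of Pb becomes xs = -23 + 2.5(Pb + 23) = 34.5 + 2.5Pb. Setting this equal to demand: 644 - 9Pb = 34.5 + 2.5Pb, so Pb = 53.
Sellers receive Ps = 53 + 23 = 76; x' = 644 − 9·53 = 167.

x' = 167; buyers pay €53; sellers receive €76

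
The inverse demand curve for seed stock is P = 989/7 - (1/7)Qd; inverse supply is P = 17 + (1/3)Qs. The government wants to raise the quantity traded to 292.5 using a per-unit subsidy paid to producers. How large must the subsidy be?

Required subsidy s = 15 per unit

At Q = 292.5, from the demand curve buyers pay Pb = 989/7 − (1/7)·292.5 = 99.5; from the supply curve sellers need Ps = 17 + (1/3)·292.5 = 114.5.
The subsidy must fill the gap: s = Ps − Pb = 114.5 − 99.5 = 15.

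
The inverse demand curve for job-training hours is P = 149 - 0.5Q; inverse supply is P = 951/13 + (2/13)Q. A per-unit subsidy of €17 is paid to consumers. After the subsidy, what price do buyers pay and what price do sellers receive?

Buyers pay €78; sellers receive €95

Pre-subsidy: 149 - 0.5Q = 951/13 + (2/13)Q gives Q* = 116 and P* = 91.
With the rebate, buyers effectively pay Pb = Ps − 17, where Ps is the price sellers receive.
On the curves, Pb = 149 - 0.5Q and Ps = 951/13 + (2/13)Q; the wedge Ps − Pb = 17 gives 951/13 + (2/13)Q − (149 - 0.5Q) = 17, so Q' = 142.
Then Pb = 149 − 0.5·142 = 78 and Ps = 951/13 + (2/13)·142 = 95.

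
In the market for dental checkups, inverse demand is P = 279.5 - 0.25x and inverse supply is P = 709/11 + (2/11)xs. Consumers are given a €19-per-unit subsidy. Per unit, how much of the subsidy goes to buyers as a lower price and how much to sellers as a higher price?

Buyers gain €11 per unit; sellers gain €8 per unit

Pre-subsidy: 279.5 - 0.25x = 709/11 + (2/11)x gives x* = 498 and P* = 155.
With the rebate, buyers effectively pay Pb = Ps − 19, where Ps is the price sellers receive.
On the curves, Pb = 279.5 - 0.25x and Ps = 709/11 + (2/11)x; the wedge Ps − Pb = 19 gives 709/11 + (2/11)x − (279.5 - 0.25x) = 19, so x' = 542.
Then Pb = 279.5 − 0.25·542 = 144 and Ps = 709/11 + (2/11)·542 = 163.
Buyers' price falls by P* − Pb = 155 − 144 = 11; sellers' price rises by Ps − P* = 163 − 155 = 8.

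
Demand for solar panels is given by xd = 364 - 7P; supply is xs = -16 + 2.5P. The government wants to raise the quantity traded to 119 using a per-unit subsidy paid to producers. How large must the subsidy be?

Required subsidy s = 19 per unit

At x = 119, invert demand for the buyer price: Pb = (364 − 119)/7 = 35; invert supply for the seller price: Ps = (119 − (-16))/2.5 = 54.
The subsidy must fill the gap: s = Ps − Pb = 54 − 35 = 19.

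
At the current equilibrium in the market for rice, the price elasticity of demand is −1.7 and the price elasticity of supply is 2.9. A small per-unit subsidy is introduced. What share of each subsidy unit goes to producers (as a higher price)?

For a small subsidy around the equilibrium, the benefit split depends on the relative slopes, which at a point are proportional to the elasticities.
Buyer share = εs/(εs + |εd|) = 2.9/(2.9 + 1.7) = 29/46; seller share = |εd|/(εs + |εd|) = 17/46.
So producers capture 17/46 of the subsidy.

Producer share = 17/46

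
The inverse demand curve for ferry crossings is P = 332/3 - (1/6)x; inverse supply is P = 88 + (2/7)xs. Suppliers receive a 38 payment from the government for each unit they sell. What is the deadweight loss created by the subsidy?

Pre-subsidy: 332/3 - (1/6)x = 88 + (2/7)x gives x* = 952/19 and P* = 1944/19.
With the subsidy, sellers receive Ps = Pb + 38 for each unit, where Pb is the price buyers pay.
On the curves, Pb = 332/3 - (1/6)x and Ps = 88 + (2/7)x; the wedge Ps − Pb = 38 gives 88 + (2/7)x − (332/3 - (1/6)x) = 38, so x' = 2548/19.
Then Pb = 332/3 − (1/6)·(2548/19) = 1678/19 and Ps = 88 + (2/7)·(2548/19) = 2400/19.
The subsidy expands output by 2548/19 − 952/19 = 84 past the efficient level; on those units the gap between marginal cost and willingness to pay runs from 0 up to 38.
DWL = ½ × 38 × 84 = 1596.

Deadweight loss = 1596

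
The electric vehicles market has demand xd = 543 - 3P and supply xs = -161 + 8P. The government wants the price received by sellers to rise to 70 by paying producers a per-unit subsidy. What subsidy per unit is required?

At a seller price of 70, quantity supplied is -161 + 8·70 = 399.
Buyers absorb 399 only when they pay Pb with 543 − 3·Pb = 399, i.e. Pb = 48.
s = Ps − Pb = 70 − 48 = 22.

Required subsidy s = 22 per unit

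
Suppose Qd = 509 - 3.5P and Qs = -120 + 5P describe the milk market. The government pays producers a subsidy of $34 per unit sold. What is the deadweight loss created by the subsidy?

Pre-subsidy: 509 - 3.5P = -120 + 5P gives P* = 74, Q* = 250.
With the subsidy, sellers receive Ps = Pb + 34 for each unit, where Pb is the price buyers pay.
Supply in terms of Pb becomes Qs = -120 + 5(Pb + 34) = 50 + 5Pb. Setting this equal to demand: 509 - 3.5Pb = 50 + 5Pb, so Pb = 54.
Sellers receive Ps = 54 + 34 = 88; Q' = 509 − 3.5·54 = 320.
The subsidy expands output by 320 − 250 = 70 past the efficient level; on those units the gap between marginal cost and willingness to pay runs from 0 up to 34.
DWL = ½ × 34 × 70 = 1190.

Deadweight loss = $1190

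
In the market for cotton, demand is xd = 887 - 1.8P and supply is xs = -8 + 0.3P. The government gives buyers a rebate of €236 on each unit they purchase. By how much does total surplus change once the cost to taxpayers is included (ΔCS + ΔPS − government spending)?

Pre-subsidy: 887 - 1.8P = -8 + 0.3P gives P* = 8950/21, x* = 839/7.
With the rebate, buyers effectively pay Pb = Ps − 236, where Ps is the price sellers receive.
Demand in terms of Ps becomes xd = 887 − 1.8(Ps − 236) = 1311.8 - 1.8Ps. Setting this equal to supply: 1311.8 - 1.8Ps = -8 + 0.3Ps, so Ps = 13198/21.
Buyers pay Pb = 13198/21 − 236 = 8242/21; x' = -8 + 0.3·(13198/21) = 6319/35.
ΔCS = ½(839/7 + 6319/35)(8950/21 − 8242/21) = 177236/35; ΔPS = ½(839/7 + 6319/35)(13198/21 − 8950/21) = 1063416/35.
Government spending = 236 × 6319/35 = 1491284/35.
Net change = 177236/35 + 1063416/35 − 1491284/35 = -250632/35. The loss equals the DWL triangle ½·236·2124/35.

Net change in total surplus = -250632/35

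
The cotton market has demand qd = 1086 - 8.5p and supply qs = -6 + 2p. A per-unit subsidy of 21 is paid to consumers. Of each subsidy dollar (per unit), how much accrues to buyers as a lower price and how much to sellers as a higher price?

Buyers gain 4 per unit; sellers gain 17 per unit

Pre-subsidy: 1086 - 8.5p = -6 + 2p gives p* = 104, q* = 202.
With the rebate, buyers effectively pay pb = ps − 21, where ps is the price sellers receive.
Demand in terms of ps becomes qd = 1086 − 8.5(ps − 21) = 1264.5 - 8.5ps. Setting this equal to supply: 1264.5 - 8.5ps = -6 + 2ps, so ps = 121.
Buyers pay pb = 121 − 21 = 100; q' = -6 + 2·121 = 236.
Buyers' price falls by p* − pb = 104 − 100 = 4; sellers' price rises by ps − p* = 121 − 104 = 17.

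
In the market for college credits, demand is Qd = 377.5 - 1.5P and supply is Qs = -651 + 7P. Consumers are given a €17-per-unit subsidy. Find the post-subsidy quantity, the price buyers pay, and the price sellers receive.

Pre-subsidy: 377.5 - 1.5P = -651 + 7P gives P* = 121, Q* = 196.
With the rebate, buyers effectively pay Pb = Ps − 17, where Ps is the price sellers receive.
Demand in terms of Ps becomes Qd = 377.5 − 1.5(Ps − 17) = 403 - 1.5Ps. Setting this equal to supply: 403 - 1.5Ps = -651 + 7Ps, so Ps = 124.
Buyers pay Pb = 124 − 17 = 107; Q' = -651 + 7·124 = 217.

Q' = 217; buyers pay €107; sellers receive €124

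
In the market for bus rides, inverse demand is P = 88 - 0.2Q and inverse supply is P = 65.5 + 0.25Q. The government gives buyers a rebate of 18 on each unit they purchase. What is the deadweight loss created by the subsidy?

Pre-subsidy: 88 - 0.2Q = 65.5 + 0.25Q gives Q* = 50 and P* = 78.
With the rebate, buyers effectively pay Pb = Ps − 18, where Ps is the price sellers receive.
On the curves, Pb = 88 - 0.2Q and Ps = 65.5 + 0.25Q; the wedge Ps − Pb = 18 gives 65.5 + 0.25Q − (88 - 0.2Q) = 18, so Q' = 90.
Then Pb = 88 − 0.2·90 = 70 and Ps = 65.5 + 0.25·90 = 88.
The subsidy expands output by 90 − 50 = 40 past the efficient level; on those units the gap between marginal cost and willingness to pay runs from 0 up to 18.
DWL = ½ × 18 × 40 = 360.

Deadweight loss = 360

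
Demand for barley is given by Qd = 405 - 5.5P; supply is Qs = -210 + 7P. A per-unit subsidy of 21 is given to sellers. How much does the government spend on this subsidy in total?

Pre-subsidy: 405 - 5.5P = -210 + 7P gives P* = 49.2, Q* = 134.4.
With the subsidy, sellers receive Ps = Pb + 21 for each unit, where Pb is the price buyers pay.
Supply in terms of Pb becomes Qs = -210 + 7(Pb + 21) = -63 + 7Pb. Setting this equal to demand: 405 - 5.5Pb = -63 + 7Pb, so Pb = 37.44.
Sellers receive Ps = 37.44 + 21 = 58.44; Q' = 405 − 5.5·37.44 = 199.08.
Government outlay = subsidy × quantity = 21 × 199.08 = 4180.68.

Government cost = 4180.68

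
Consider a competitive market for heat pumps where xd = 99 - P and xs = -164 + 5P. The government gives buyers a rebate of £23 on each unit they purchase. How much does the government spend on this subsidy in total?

Government cost = 5129/3

Pre-subsidy: 99 - P = -164 + 5P gives P* = 263/6, x* = 331/6.
With the rebate, buyers effectively pay Pb = Ps − 23, where Ps is the price sellers receive.
Demand in terms of Ps becomes xd = 99 − 1(Ps − 23) = 122 - Ps. Setting this equal to supply: 122 - Ps = -164 + 5Ps, so Ps = 143/3.
Buyers pay Pb = 143/3 − 23 = 74/3; x' = -164 + 5·(143/3) = 223/3.
Government outlay = subsidy × quantity = 23 × 223/3 = 5129/3.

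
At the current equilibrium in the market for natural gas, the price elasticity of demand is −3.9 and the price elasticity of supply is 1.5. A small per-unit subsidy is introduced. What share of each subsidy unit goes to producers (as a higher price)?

For a small subsidy around the equilibrium, the benefit split depends on the relative slopes, which at a point are proportional to the elasticities.
Buyer share = εs/(εs + |εd|) = 1.5/(1.5 + 3.9) = 5/18; seller share = |εd|/(εs + |εd|) = 13/18.
So producers capture 13/18 of the subsidy.

Producer share = 13/18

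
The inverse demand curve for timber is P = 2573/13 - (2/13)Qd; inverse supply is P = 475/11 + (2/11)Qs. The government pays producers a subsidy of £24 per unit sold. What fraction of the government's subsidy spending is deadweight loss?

DWL / government spending = 143/2130

Pre-subsidy: 2573/13 - (2/13)Q = 475/11 + (2/11)Q gives Q* = 461 and P* = 127.
With the subsidy, sellers receive Ps = Pb + 24 for each unit, where Pb is the price buyers pay.
On the curves, Pb = 2573/13 - (2/13)Q and Ps = 475/11 + (2/11)Q; the wedge Ps − Pb = 24 gives 475/11 + (2/11)Q − (2573/13 - (2/13)Q) = 24, so Q' = 532.5.
Then Pb = 2573/13 − (2/13)·532.5 = 116 and Ps = 475/11 + (2/11)·532.5 = 140.
ΔCS = ½(461 + 532.5)(127 − 116) = 5464.25; ΔPS = ½(461 + 532.5)(140 − 127) = 6457.75.
Government spending = 24 × 532.5 = 12780.
DWL = ½ × 24 × (532.5 − 461) = 858; fraction = 858 / 12780 = 143/2130.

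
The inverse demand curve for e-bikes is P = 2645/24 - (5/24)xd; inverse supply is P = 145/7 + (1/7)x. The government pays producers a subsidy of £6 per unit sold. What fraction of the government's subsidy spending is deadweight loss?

Pre-subsidy: 2645/24 - (5/24)x = 145/7 + (1/7)x gives x* = 15035/59 and P* = 3370/59.
With the subsidy, sellers receive Ps = Pb + 6 for each unit, where Pb is the price buyers pay.
On the curves, Pb = 2645/24 - (5/24)x and Ps = 145/7 + (1/7)x; the wedge Ps − Pb = 6 gives 145/7 + (1/7)x − (2645/24 - (5/24)x) = 6, so x' = 16043/59.
Then Pb = 2645/24 − (5/24)·(16043/59) = 3160/59 and Ps = 145/7 + (1/7)·(16043/59) = 3514/59.
ΔCS = ½(15035/59 + 16043/59)(3370/59 − 3160/59) = 3263190/3481; ΔPS = ½(15035/59 + 16043/59)(3514/59 − 3370/59) = 2237616/3481.
Government spending = 6 × 16043/59 = 96258/59.
DWL = ½ × 6 × (16043/59 − 15035/59) = 3024/59; fraction = (3024/59) / (96258/59) = 504/16043.

DWL / government spending = 504/16043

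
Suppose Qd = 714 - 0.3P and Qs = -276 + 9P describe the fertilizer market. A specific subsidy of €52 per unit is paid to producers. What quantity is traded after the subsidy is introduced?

Pre-subsidy: 714 - 0.3P = -276 + 9P gives P* = 3300/31, Q* = 21144/31.
With the subsidy, sellers receive Ps = Pb + 52 for each unit, where Pb is the price buyers pay.
Supply in terms of Pb becomes Qs = -276 + 9(Pb + 52) = 192 + 9Pb. Setting this equal to demand: 714 - 0.3Pb = 192 + 9Pb, so Pb = 1740/31.
Sellers receive Ps = 1740/31 + 52 = 3352/31; Q' = 714 − 0.3·(1740/31) = 21612/31.

Q' = 21612/31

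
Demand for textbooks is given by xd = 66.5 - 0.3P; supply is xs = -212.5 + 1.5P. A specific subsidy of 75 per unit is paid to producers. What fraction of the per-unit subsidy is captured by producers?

Pre-subsidy: 66.5 - 0.3P = -212.5 + 1.5P gives P* = 155, x* = 20.
With the subsidy, sellers receive Ps = Pb + 75 for each unit, where Pb is the price buyers pay.
Supply in terms of Pb becomes xs = -212.5 + 1.5(Pb + 75) = -100 + 1.5Pb. Setting this equal to demand: 66.5 - 0.3Pb = -100 + 1.5Pb, so Pb = 92.5.
Sellers receive Ps = 92.5 + 75 = 167.5; x' = 66.5 − 0.3·92.5 = 38.75.
Buyers' price falls by P* − Pb = 155 − 92.5 = 62.5; sellers' price rises by Ps − P* = 167.5 − 155 = 12.5.
So producers capture 12.5/75 = 1/6 of each unit of subsidy.

Producer share = 1/6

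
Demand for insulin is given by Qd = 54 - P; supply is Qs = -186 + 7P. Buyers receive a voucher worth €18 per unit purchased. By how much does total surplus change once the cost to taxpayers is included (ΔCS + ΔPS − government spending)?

Net change in total surplus = -€141.75

Pre-subsidy: 54 - P = -186 + 7P gives P* = 30, Q* = 24.
With the rebate, buyers effectively pay Pb = Ps − 18, where Ps is the price sellers receive.
Demand in terms of Ps becomes Qd = 54 − 1(Ps − 18) = 72 - Ps. Setting this equal to supply: 72 - Ps = -186 + 7Ps, so Ps = 32.25.
Buyers pay Pb = 32.25 − 18 = 14.25; Q' = -186 + 7·32.25 = 39.75.
ΔCS = ½(24 + 39.75)(30 − 14.25) = 502.03125; ΔPS = ½(24 + 39.75)(32.25 − 30) = 71.71875.
Government spending = 18 × 39.75 = 715.5.
Net change = 502.03125 + 71.71875 − 715.5 = -141.75. The loss equals the DWL triangle ½·18·15.75.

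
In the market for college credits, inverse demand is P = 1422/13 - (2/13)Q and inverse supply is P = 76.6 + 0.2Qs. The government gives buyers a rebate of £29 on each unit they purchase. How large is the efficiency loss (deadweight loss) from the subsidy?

Deadweight loss = 54665/46

Pre-subsidy: 1422/13 - (2/13)Q = 76.6 + 0.2Q gives Q* = 2131/23 and P* = 2188/23.
With the rebate, buyers effectively pay Pb = Ps − 29, where Ps is the price sellers receive.
On the curves, Pb = 1422/13 - (2/13)Q and Ps = 76.6 + 0.2Q; the wedge Ps − Pb = 29 gives 76.6 + 0.2Q − (1422/13 - (2/13)Q) = 29, so Q' = 4016/23.
Then Pb = 1422/13 − (2/13)·(4016/23) = 1898/23 and Ps = 76.6 + 0.2·(4016/23) = 2565/23.
The subsidy expands output by 4016/23 − 2131/23 = 1885/23 past the efficient level; on those units the gap between marginal cost and willingness to pay runs from 0 up to 29.
DWL = ½ × 29 × 1885/23 = 54665/46.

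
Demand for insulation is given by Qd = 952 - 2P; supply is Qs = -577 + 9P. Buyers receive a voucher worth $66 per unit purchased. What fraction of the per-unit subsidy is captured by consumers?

Consumer share = 9/11

Pre-subsidy: 952 - 2P = -577 + 9P gives P* = 139, Q* = 674.
With the rebate, buyers effectively pay Pb = Ps − 66, where Ps is the price sellers receive.
Demand in terms of Ps becomes Qd = 952 − 2(Ps − 66) = 1084 - 2Ps. Setting this equal to supply: 1084 - 2Ps = -577 + 9Ps, so Ps = 151.
Buyers pay Pb = 151 − 66 = 85; Q' = -577 + 9·151 = 782.
Buyers' price falls by P* − Pb = 139 − 85 = 54; sellers' price rises by Ps − P* = 151 − 139 = 12.
So consumers capture 54/66 = 9/11 of each unit of subsidy.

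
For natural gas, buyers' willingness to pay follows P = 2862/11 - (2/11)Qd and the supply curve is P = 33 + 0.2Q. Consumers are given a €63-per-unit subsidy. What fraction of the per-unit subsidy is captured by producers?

Pre-subsidy: 2862/11 - (2/11)Q = 33 + 0.2Q gives Q* = 595 and P* = 152.
With the rebate, buyers effectively pay Pb = Ps − 63, where Ps is the price sellers receive.
On the curves, Pb = 2862/11 - (2/11)Q and Ps = 33 + 0.2Q; the wedge Ps − Pb = 63 gives 33 + 0.2Q − (2862/11 - (2/11)Q) = 63, so Q' = 760.
Then Pb = 2862/11 − (2/11)·760 = 122 and Ps = 33 + 0.2·760 = 185.
Buyers' price falls by P* − Pb = 152 − 122 = 30; sellers' price rises by Ps − P* = 185 − 152 = 33.
So producers capture 33/63 = 11/21 of each unit of subsidy.

Producer share = 11/21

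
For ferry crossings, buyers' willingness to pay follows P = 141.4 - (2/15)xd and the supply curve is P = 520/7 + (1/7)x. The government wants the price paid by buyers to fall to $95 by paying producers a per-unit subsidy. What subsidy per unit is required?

At a buyer price of 95, quantity demanded is 1060.5 − 7.5·95 = 348.
Sellers supply 348 only when they receive Ps = 520/7 + (1/7)·348 = 124.
s = Ps − Pb = 124 − 95 = 29.

Required subsidy s = $29 per unit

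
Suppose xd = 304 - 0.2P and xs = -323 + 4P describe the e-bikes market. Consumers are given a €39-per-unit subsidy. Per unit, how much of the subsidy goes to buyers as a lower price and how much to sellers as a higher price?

Pre-subsidy: 304 - 0.2P = -323 + 4P gives P* = 1045/7, x* = 1919/7.
With the rebate, buyers effectively pay Pb = Ps − 39, where Ps is the price sellers receive.
Demand in terms of Ps becomes xd = 304 − 0.2(Ps − 39) = 311.8 - 0.2Ps. Setting this equal to supply: 311.8 - 0.2Ps = -323 + 4Ps, so Ps = 1058/7.
Buyers pay Pb = 1058/7 − 39 = 785/7; x' = -323 + 4·(1058/7) = 1971/7.
Buyers' price falls by P* − Pb = 1045/7 − 785/7 = 260/7; sellers' price rises by Ps − P* = 1058/7 − 1045/7 = 13/7.

Buyers gain 260/7 per unit; sellers gain 13/7 per unit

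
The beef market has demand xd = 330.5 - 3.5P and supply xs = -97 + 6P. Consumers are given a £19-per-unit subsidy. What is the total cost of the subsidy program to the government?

Pre-subsidy: 330.5 - 3.5P = -97 + 6P gives P* = 45, x* = 173.
With the rebate, buyers effectively pay Pb = Ps − 19, where Ps is the price sellers receive.
Demand in terms of Ps becomes xd = 330.5 − 3.5(Ps − 19) = 397 - 3.5Ps. Setting this equal to supply: 397 - 3.5Ps = -97 + 6Ps, so Ps = 52.
Buyers pay Pb = 52 − 19 = 33; x' = -97 + 6·52 = 215.
Government outlay = subsidy × quantity = 19 × 215 = 4085.

Government cost = £4085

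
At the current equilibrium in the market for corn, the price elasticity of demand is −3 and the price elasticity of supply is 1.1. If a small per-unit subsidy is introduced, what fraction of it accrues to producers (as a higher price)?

Producer share = 30/41

For a small subsidy around the equilibrium, the benefit split depends on the relative slopes, which at a point are proportional to the elasticities.
Buyer share = εs/(εs + |εd|) = 1.1/(1.1 + 3) = 11/41; seller share = |εd|/(εs + |εd|) = 30/41.
So producers capture 30/41 of the subsidy.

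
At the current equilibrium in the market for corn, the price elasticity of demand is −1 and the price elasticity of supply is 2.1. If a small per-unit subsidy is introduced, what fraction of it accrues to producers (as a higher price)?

Producer share = 10/31

For a small subsidy around the equilibrium, the benefit split depends on the relative slopes, which at a point are proportional to the elasticities.
Buyer share = εs/(εs + |εd|) = 2.1/(2.1 + 1) = 21/31; seller share = |εd|/(εs + |εd|) = 10/31.
So producers capture 10/31 of the subsidy.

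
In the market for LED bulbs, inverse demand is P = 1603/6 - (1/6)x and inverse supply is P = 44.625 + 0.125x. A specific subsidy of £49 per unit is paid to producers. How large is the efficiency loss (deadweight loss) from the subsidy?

Deadweight loss = £4116

Pre-subsidy: 1603/6 - (1/6)x = 44.625 + 0.125x gives x* = 763 and P* = 140.
With the subsidy, sellers receive Ps = Pb + 49 for each unit, where Pb is the price buyers pay.
On the curves, Pb = 1603/6 - (1/6)x and Ps = 44.625 + 0.125x; the wedge Ps − Pb = 49 gives 44.625 + 0.125x − (1603/6 - (1/6)x) = 49, so x' = 931.
Then Pb = 1603/6 − (1/6)·931 = 112 and Ps = 44.625 + 0.125·931 = 161.
The subsidy expands output by 931 − 763 = 168 past the efficient level; on those units the gap between marginal cost and willingness to pay runs from 0 up to 49.
DWL = ½ × 49 × 168 = 4116.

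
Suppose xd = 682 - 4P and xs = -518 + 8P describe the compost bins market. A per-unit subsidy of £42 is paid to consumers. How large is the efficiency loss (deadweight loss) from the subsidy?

Pre-subsidy: 682 - 4P = -518 + 8P gives P* = 100, x* = 282.
With the rebate, buyers effectively pay Pb = Ps − 42, where Ps is the price sellers receive.
Demand in terms of Ps becomes xd = 682 − 4(Ps − 42) = 850 - 4Ps. Setting this equal to supply: 850 - 4Ps = -518 + 8Ps, so Ps = 114.
Buyers pay Pb = 114 − 42 = 72; x' = -518 + 8·114 = 394.
The subsidy expands output by 394 − 282 = 112 past the efficient level; on those units the gap between marginal cost and willingness to pay runs from 0 up to 42.
DWL = ½ × 42 × 112 = 2352.

Deadweight loss = £2352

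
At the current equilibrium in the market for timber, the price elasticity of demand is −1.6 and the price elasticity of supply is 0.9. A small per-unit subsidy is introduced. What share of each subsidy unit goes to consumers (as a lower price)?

For a small subsidy around the equilibrium, the benefit split depends on the relative slopes, which at a point are proportional to the elasticities.
Buyer share = εs/(εs + |εd|) = 0.9/(0.9 + 1.6) = 0.36; seller share = |εd|/(εs + |εd|) = 0.64.

Consumer share = 0.36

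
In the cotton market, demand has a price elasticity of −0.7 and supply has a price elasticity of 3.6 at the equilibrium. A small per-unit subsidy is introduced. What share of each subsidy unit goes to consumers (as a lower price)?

Consumer share = 36/43

For a small subsidy around the equilibrium, the benefit split depends on the relative slopes, which at a point are proportional to the elasticities.
Buyer share = εs/(εs + |εd|) = 3.6/(3.6 + 0.7) = 36/43; seller share = |εd|/(εs + |εd|) = 7/43.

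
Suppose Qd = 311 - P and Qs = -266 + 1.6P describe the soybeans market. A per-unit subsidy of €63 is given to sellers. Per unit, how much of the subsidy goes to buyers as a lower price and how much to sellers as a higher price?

Pre-subsidy: 311 - P = -266 + 1.6P gives P* = 2885/13, Q* = 1158/13.
With the subsidy, sellers receive Ps = Pb + 63 for each unit, where Pb is the price buyers pay.
Supply in terms of Pb becomes Qs = -266 + 1.6(Pb + 63) = -165.2 + 1.6Pb. Setting this equal to demand: 311 - Pb = -165.2 + 1.6Pb, so Pb = 2381/13.
Sellers receive Ps = 2381/13 + 63 = 3200/13; Q' = 311 − 1·(2381/13) = 1662/13.
Buyers' price falls by P* − Pb = 2885/13 − 2381/13 = 504/13; sellers' price rises by Ps − P* = 3200/13 − 2885/13 = 315/13.

Buyers gain 504/13 per unit; sellers gain 315/13 per unit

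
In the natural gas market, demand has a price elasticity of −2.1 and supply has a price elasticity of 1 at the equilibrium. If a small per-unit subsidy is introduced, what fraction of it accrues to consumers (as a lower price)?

For a small subsidy around the equilibrium, the benefit split depends on the relative slopes, which at a point are proportional to the elasticities.
Buyer share = εs/(εs + |εd|) = 1/(1 + 2.1) = 10/31; seller share = |εd|/(εs + |εd|) = 21/31.

Consumer share = 10/31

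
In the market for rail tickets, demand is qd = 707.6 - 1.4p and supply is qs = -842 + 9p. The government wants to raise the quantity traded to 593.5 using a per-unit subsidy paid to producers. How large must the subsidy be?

At q = 593.5, invert demand for the buyer price: pb = (707.6 − 593.5)/1.4 = 81.5; invert supply for the seller price: ps = (593.5 − (-842))/9 = 159.5.
The subsidy must fill the gap: s = ps − pb = 159.5 − 81.5 = 78.

Required subsidy s = 78 per unit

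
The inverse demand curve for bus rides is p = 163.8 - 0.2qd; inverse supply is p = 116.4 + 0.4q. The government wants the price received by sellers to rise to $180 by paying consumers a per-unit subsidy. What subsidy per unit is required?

At a seller price of 180, quantity supplied is -291 + 2.5·180 = 159.
Buyers absorb 159 only when they pay pb = 163.8 − 0.2·159 = 132.
s = ps − pb = 180 − 132 = 48.

Required subsidy s = $48 per unit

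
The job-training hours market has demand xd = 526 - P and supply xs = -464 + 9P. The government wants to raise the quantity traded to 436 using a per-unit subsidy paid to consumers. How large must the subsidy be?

Required subsidy s = 10 per unit

At x = 436, invert demand for the buyer price: Pb = (526 − 436)/1 = 90; invert supply for the seller price: Ps = (436 − (-464))/9 = 100.
The subsidy must fill the gap: s = Ps − Pb = 100 − 90 = 10.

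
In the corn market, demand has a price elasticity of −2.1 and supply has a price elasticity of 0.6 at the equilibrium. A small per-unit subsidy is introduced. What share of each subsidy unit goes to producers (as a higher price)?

Producer share = 7/9

For a small subsidy around the equilibrium, the benefit split depends on the relative slopes, which at a point are proportional to the elasticities.
Buyer share = εs/(εs + |εd|) = 0.6/(0.6 + 2.1) = 2/9; seller share = |εd|/(εs + |εd|) = 7/9.
So producers capture 7/9 of the subsidy.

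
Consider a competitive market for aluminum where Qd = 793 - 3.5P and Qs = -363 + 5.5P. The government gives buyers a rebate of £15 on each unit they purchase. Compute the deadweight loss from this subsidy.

Deadweight loss = £240.625

Pre-subsidy: 793 - 3.5P = -363 + 5.5P gives P* = 1156/9, Q* = 3091/9.
With the rebate, buyers effectively pay Pb = Ps − 15, where Ps is the price sellers receive.
Demand in terms of Ps becomes Qd = 793 − 3.5(Ps − 15) = 845.5 - 3.5Ps. Setting this equal to supply: 845.5 - 3.5Ps = -363 + 5.5Ps, so Ps = 2417/18.
Buyers pay Pb = 2417/18 − 15 = 2147/18; Q' = -363 + 5.5·(2417/18) = 13519/36.
The subsidy expands output by 13519/36 − 3091/9 = 385/12 past the efficient level; on those units the gap between marginal cost and willingness to pay runs from 0 up to 15.
DWL = ½ × 15 × 385/12 = 240.625.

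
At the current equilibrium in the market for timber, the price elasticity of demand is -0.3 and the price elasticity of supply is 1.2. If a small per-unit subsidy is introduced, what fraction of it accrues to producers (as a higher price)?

Producer share = 0.2

For a small subsidy around the equilibrium, the benefit split depends on the relative slopes, which at a point are proportional to the elasticities.
Buyer share = εs/(εs + |εd|) = 1.2/(1.2 + 0.3) = 0.8; seller share = |εd|/(εs + |εd|) = 0.2.
So producers capture 0.2 of the subsidy.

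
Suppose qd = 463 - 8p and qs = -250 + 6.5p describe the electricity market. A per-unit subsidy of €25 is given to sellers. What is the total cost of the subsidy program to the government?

Government cost = 115475/29

Pre-subsidy: 463 - 8p = -250 + 6.5p gives p* = 1426/29, q* = 2019/29.
With the subsidy, sellers receive ps = pb + 25 for each unit, where pb is the price buyers pay.
Supply in terms of pb becomes qs = -250 + 6.5(pb + 25) = -87.5 + 6.5pb. Setting this equal to demand: 463 - 8pb = -87.5 + 6.5pb, so pb = 1101/29.
Sellers receive ps = 1101/29 + 25 = 1826/29; q' = 463 − 8·(1101/29) = 4619/29.
Government outlay = subsidy × quantity = 25 × 4619/29 = 115475/29.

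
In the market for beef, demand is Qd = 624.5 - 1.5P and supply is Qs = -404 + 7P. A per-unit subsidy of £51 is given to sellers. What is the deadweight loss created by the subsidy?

Pre-subsidy: 624.5 - 1.5P = -404 + 7P gives P* = 121, Q* = 443.
With the subsidy, sellers receive Ps = Pb + 51 for each unit, where Pb is the price buyers pay.
Supply in terms of Pb becomes Qs = -404 + 7(Pb + 51) = -47 + 7Pb. Setting this equal to demand: 624.5 - 1.5Pb = -47 + 7Pb, so Pb = 79.
Sellers receive Ps = 79 + 51 = 130; Q' = 624.5 − 1.5·79 = 506.
The subsidy expands output by 506 − 443 = 63 past the efficient level; on those units the gap between marginal cost and willingness to pay runs from 0 up to 51.
DWL = ½ × 51 × 63 = 1606.5.

Deadweight loss = £1606.5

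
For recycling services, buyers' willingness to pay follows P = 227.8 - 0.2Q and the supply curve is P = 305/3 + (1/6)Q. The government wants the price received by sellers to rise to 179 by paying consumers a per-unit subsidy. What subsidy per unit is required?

Required subsidy s = 44 per unit

At a seller price of 179, quantity supplied is -610 + 6·179 = 464.
Buyers absorb 464 only when they pay Pb = 227.8 − 0.2·464 = 135.
s = Ps − Pb = 179 − 135 = 44.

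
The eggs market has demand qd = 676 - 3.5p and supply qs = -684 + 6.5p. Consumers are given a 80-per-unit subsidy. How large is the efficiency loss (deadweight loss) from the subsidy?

Pre-subsidy: 676 - 3.5p = -684 + 6.5p gives p* = 136, q* = 200.
With the rebate, buyers effectively pay pb = ps − 80, where ps is the price sellers receive.
Demand in terms of ps becomes qd = 676 − 3.5(ps − 80) = 956 - 3.5ps. Setting this equal to supply: 956 - 3.5ps = -684 + 6.5ps, so ps = 164.
Buyers pay pb = 164 − 80 = 84; q' = -684 + 6.5·164 = 382.
The subsidy expands output by 382 − 200 = 182 past the efficient level; on those units the gap between marginal cost and willingness to pay runs from 0 up to 80.
DWL = ½ × 80 × 182 = 7280.

Deadweight loss = 7280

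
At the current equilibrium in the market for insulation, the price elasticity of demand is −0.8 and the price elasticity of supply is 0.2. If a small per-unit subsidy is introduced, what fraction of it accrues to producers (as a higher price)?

For a small subsidy around the equilibrium, the benefit split depends on the relative slopes, which at a point are proportional to the elasticities.
Buyer share = εs/(εs + |εd|) = 0.2/(0.2 + 0.8) = 0.2; seller share = |εd|/(εs + |εd|) = 0.8.
So producers capture 0.8 of the subsidy.

Producer share = 0.8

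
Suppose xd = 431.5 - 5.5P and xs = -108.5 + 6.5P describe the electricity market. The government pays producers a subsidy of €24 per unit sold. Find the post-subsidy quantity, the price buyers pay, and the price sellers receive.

x' = 255.5; buyers pay €32; sellers receive €56

Pre-subsidy: 431.5 - 5.5P = -108.5 + 6.5P gives P* = 45, x* = 184.
With the subsidy, sellers receive Ps = Pb + 24 for each unit, where Pb is the price buyers pay.
Supply in terms of Pb becomes xs = -108.5 + 6.5(Pb + 24) = 47.5 + 6.5Pb. Setting this equal to demand: 431.5 - 5.5Pb = 47.5 + 6.5Pb, so Pb = 32.
Sellers receive Ps = 32 + 24 = 56; x' = 431.5 − 5.5·32 = 255.5.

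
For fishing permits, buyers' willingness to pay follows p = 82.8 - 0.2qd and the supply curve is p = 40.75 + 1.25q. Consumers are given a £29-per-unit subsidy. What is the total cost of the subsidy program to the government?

Government cost = £1421

Pre-subsidy: 82.8 - 0.2q = 40.75 + 1.25q gives q* = 29 and p* = 77.
With the rebate, buyers effectively pay pb = ps − 29, where ps is the price sellers receive.
On the curves, pb = 82.8 - 0.2q and ps = 40.75 + 1.25q; the wedge ps − pb = 29 gives 40.75 + 1.25q − (82.8 - 0.2q) = 29, so q' = 49.
Then pb = 82.8 − 0.2·49 = 73 and ps = 40.75 + 1.25·49 = 102.
Government outlay = subsidy × quantity = 29 × 49 = 1421.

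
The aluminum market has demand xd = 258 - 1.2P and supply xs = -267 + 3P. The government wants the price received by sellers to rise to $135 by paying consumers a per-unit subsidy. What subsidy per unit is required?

Required subsidy s = $35 per unit

At a seller price of 135, quantity supplied is -267 + 3·135 = 138.
Buyers absorb 138 only when they pay Pb with 258 − 1.2·Pb = 138, i.e. Pb = 100.
s = Ps − Pb = 135 − 100 = 35.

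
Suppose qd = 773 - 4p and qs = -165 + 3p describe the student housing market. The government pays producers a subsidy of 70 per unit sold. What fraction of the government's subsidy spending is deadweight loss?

Pre-subsidy: 773 - 4p = -165 + 3p gives p* = 134, q* = 237.
With the subsidy, sellers receive ps = pb + 70 for each unit, where pb is the price buyers pay.
Supply in terms of pb becomes qs = -165 + 3(pb + 70) = 45 + 3pb. Setting this equal to demand: 773 - 4pb = 45 + 3pb, so pb = 104.
Sellers receive ps = 104 + 70 = 174; q' = 773 − 4·104 = 357.
ΔCS = ½(237 + 357)(134 − 104) = 8910; ΔPS = ½(237 + 357)(174 − 134) = 11880.
Government spending = 70 × 357 = 24990.
DWL = ½ × 70 × (357 − 237) = 4200; fraction = 4200 / 24990 = 20/119.

DWL / government spending = 20/119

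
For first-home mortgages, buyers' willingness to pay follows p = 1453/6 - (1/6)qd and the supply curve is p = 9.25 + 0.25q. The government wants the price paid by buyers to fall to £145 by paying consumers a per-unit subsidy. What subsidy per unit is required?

Required subsidy s = £10 per unit

At a buyer price of 145, quantity demanded is 1453 − 6·145 = 583.
Sellers supply 583 only when they receive ps = 9.25 + 0.25·583 = 155.
s = ps − pb = 155 − 145 = 10.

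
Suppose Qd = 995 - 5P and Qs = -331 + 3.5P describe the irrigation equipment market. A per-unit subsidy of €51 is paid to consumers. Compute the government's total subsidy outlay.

Pre-subsidy: 995 - 5P = -331 + 3.5P gives P* = 156, Q* = 215.
With the rebate, buyers effectively pay Pb = Ps − 51, where Ps is the price sellers receive.
Demand in terms of Ps becomes Qd = 995 − 5(Ps − 51) = 1250 - 5Ps. Setting this equal to supply: 1250 - 5Ps = -331 + 3.5Ps, so Ps = 186.
Buyers pay Pb = 186 − 51 = 135; Q' = -331 + 3.5·186 = 320.
Government outlay = subsidy × quantity = 51 × 320 = 16320.

Government cost = €16320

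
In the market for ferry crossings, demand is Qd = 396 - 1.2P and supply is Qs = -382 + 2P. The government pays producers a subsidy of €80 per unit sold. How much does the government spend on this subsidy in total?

Pre-subsidy: 396 - 1.2P = -382 + 2P gives P* = 243.125, Q* = 104.25.
With the subsidy, sellers receive Ps = Pb + 80 for each unit, where Pb is the price buyers pay.
Supply in terms of Pb becomes Qs = -382 + 2(Pb + 80) = -222 + 2Pb. Setting this equal to demand: 396 - 1.2Pb = -222 + 2Pb, so Pb = 193.125.
Sellers receive Ps = 193.125 + 80 = 273.125; Q' = 396 − 1.2·193.125 = 164.25.
Government outlay = subsidy × quantity = 80 × 164.25 = 13140.

Government cost = €13140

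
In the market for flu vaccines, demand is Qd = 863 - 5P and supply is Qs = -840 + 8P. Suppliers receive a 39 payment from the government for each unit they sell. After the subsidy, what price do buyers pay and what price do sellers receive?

Pre-subsidy: 863 - 5P = -840 + 8P gives P* = 131, Q* = 208.
With the subsidy, sellers receive Ps = Pb + 39 for each unit, where Pb is the price buyers pay.
Supply in terms of Pb becomes Qs = -840 + 8(Pb + 39) = -528 + 8Pb. Setting this equal to demand: 863 - 5Pb = -528 + 8Pb, so Pb = 107.
Sellers receive Ps = 107 + 39 = 146; Q' = 863 − 5·107 = 328.

Buyers pay 107; sellers receive 146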